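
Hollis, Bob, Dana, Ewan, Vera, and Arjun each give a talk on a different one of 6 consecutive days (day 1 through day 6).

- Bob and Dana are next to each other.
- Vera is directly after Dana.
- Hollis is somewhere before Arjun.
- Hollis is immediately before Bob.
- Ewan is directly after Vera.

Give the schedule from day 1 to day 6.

Hollis, Bob, Dana, Vera, Ewan, Arjun

From clues 1–2: Bob is in {1,2,3,4}.
From clues 1–3: Hollis is in {1,2,4,5}.
From clues 1–4: Hollis is in {1,2}.
From clues 1–5: Hollis → day 1, Bob → day 2, Dana → day 3, Vera → day 4, Ewan → day 5, Arjun → day 6.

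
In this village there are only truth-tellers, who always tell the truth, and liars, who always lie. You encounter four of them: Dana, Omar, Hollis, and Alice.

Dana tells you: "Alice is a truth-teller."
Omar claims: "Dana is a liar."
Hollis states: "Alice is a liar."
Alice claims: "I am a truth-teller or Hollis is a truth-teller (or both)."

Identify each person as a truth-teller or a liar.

Consider Dana. Suppose Dana is a liar.
Then no assignment of the remaining roles makes every statement match its speaker's type — contradiction.
So Dana is a truth-teller.
With that fixed, Omar's statement is false, so Omar is a liar.
Consider Hollis. Suppose Hollis is a truth-teller.
Then no assignment of the remaining roles makes every statement match its speaker's type — contradiction.
So Hollis is a liar.
Consider Alice. Suppose Alice is a liar.
Then Dana's statement comes out false, contradicting Dana being a truth-teller.
So Alice is a truth-teller.

Dana: truth-teller, Omar: liar, Hollis: liar, Alice: truth-teller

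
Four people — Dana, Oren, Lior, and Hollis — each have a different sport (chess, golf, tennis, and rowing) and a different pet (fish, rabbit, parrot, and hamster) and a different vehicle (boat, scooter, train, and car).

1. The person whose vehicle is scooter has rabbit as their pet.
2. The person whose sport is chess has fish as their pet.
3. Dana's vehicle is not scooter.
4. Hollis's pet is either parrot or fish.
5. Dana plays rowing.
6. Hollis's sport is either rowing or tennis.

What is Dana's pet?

With clues 1–3, rabbit is impossible for Dana's pet.
With clues 1–5, fish is impossible for Dana's pet.
With clues 1–6, parrot is impossible for Dana's pet.
That leaves hamster.

hamster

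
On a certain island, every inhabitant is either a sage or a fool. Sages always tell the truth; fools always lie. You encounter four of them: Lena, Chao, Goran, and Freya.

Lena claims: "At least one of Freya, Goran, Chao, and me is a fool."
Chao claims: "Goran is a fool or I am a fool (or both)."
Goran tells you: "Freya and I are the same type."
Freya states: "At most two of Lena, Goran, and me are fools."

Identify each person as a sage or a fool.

Lena: sage, Chao: sage, Goran: fool, Freya: sage

Consider Lena. Suppose Lena is a fool.
Then Lena's own statement would have to be false, but it can't be — contradiction.
So Lena is a sage.
With that fixed, Freya's statement is true, so Freya is a sage.
Consider Chao. Suppose Chao is a fool.
Then Chao's own statement would have to be false, but it can't be — contradiction.
So Chao is a sage.
Consider Goran. Suppose Goran is a sage.
Then Lena's statement comes out false, contradicting Lena being a sage.
So Goran is a fool.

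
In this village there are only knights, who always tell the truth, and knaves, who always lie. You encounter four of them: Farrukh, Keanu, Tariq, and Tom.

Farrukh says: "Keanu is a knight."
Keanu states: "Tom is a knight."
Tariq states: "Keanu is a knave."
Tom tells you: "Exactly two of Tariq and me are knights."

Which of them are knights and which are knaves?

Consider Farrukh. Suppose Farrukh is a knight.
Then no assignment of the remaining roles makes every statement match its speaker's type — contradiction.
So Farrukh is a knave.
Consider Keanu. Suppose Keanu is a knight.
Then Farrukh's statement comes out true, contradicting Farrukh being a knave.
So Keanu is a knave.
With that fixed, Tariq's statement is true, so Tariq is a knight.
Consider Tom. Suppose Tom is a knight.
Then Keanu's statement comes out true, contradicting Keanu being a knave.
So Tom is a knave.

Farrukh: knave, Keanu: knave, Tariq: knight, Tom: knave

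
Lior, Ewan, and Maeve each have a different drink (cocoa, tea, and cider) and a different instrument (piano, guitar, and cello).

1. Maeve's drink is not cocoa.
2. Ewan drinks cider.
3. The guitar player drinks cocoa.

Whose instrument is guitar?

With clues 1–3, Ewan and Maeve are impossible for the one with instrument guitar.
That leaves Lior.

Lior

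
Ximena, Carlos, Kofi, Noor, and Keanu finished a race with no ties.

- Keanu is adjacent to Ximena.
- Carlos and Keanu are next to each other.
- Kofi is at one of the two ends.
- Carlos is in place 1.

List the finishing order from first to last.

Carlos, Keanu, Ximena, Noor, Kofi

From clues 1–2: Keanu is in {2,3,4}.
From clues 1–3: Kofi is in {1,5}.
From clues 1–4: Carlos → place 1, Keanu → place 2, Ximena → place 3, Noor → place 4, Kofi → place 5.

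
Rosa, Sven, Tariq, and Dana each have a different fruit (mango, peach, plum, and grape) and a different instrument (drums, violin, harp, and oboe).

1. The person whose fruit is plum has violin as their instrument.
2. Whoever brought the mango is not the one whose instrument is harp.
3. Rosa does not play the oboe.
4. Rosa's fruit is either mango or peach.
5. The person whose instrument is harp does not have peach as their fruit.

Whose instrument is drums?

Rosa

With clues 1–5, Dana, Sven, and Tariq are impossible for the one with instrument drums.
That leaves Rosa.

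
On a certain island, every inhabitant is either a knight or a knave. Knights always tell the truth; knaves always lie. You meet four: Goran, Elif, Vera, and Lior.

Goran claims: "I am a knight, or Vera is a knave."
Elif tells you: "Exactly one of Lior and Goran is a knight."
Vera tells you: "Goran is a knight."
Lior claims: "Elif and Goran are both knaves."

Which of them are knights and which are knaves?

Goran: knight, Elif: knight, Vera: knight, Lior: knave

Consider Goran. Suppose Goran is a knave.
Then no assignment of the remaining roles makes every statement match its speaker's type — contradiction.
So Goran is a knight.
With that fixed, Vera's statement is true, so Vera is a knight.
With that fixed, Lior's statement is false, so Lior is a knave.
With that fixed, Elif's statement is true, so Elif is a knight.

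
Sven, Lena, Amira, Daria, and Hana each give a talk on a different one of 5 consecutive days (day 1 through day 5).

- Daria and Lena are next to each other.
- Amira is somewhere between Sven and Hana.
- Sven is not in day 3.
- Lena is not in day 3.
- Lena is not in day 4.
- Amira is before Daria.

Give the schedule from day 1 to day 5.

Sven, Amira, Hana, Daria, Lena

From clues 1–2: Amira is in {2,4}.
From clues 1–3: Sven is in {1,5}.
From clues 1–6: Sven → day 1, Amira → day 2, Hana → day 3, Daria → day 4, Lena → day 5.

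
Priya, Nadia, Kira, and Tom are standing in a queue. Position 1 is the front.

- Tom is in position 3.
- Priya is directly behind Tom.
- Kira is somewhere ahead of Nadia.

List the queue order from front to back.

From clue 1: Tom → position 3.
From clues 1–2: Priya → position 4.
From clues 1–3: Kira → position 1, Nadia → position 2.

Kira, Nadia, Tom, Priya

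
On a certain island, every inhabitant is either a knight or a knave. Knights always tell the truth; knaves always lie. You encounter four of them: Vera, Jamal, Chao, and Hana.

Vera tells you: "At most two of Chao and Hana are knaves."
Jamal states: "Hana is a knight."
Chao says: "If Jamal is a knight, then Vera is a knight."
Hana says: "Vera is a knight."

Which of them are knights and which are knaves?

Vera: knight, Jamal: knight, Chao: knight, Hana: knight

Regardless of anyone's role, Vera's statement is true, so Vera is a knight.
With that fixed, Chao's statement is true, so Chao is a knight.
With that fixed, Hana's statement is true, so Hana is a knight.
With that fixed, Jamal's statement is true, so Jamal is a knight.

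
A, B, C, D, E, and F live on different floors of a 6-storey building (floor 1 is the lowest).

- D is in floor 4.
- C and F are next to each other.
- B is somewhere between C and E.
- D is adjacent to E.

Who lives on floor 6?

A

With clue 1, D is ruled out for floor 6.
With clues 1–3, B is ruled out for floor 6.
With clues 1–4, C, E, and F are ruled out for floor 6.
So floor 6 is A.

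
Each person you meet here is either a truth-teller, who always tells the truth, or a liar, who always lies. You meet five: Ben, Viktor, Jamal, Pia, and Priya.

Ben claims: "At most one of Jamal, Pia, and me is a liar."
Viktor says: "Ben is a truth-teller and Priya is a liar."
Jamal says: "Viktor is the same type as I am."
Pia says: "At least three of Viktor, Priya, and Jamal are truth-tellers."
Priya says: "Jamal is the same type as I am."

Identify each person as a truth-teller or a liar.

Ben: truth-teller, Viktor: truth-teller, Jamal: truth-teller, Pia: liar, Priya: liar

Consider Ben. Suppose Ben is a liar.
Then no assignment of the remaining roles makes every statement match its speaker's type — contradiction.
So Ben is a truth-teller.
Consider Viktor. Suppose Viktor is a liar.
Then whichever role Jamal has, Jamal's statement has the wrong truth value — contradiction.
So Viktor is a truth-teller.
Consider Jamal. Suppose Jamal is a liar.
Then whichever role Priya has, Priya's statement has the wrong truth value — contradiction.
So Jamal is a truth-teller.
Consider Pia. Suppose Pia is a truth-teller.
Then no assignment of the remaining roles makes every statement match its speaker's type — contradiction.
So Pia is a liar.
Consider Priya. Suppose Priya is a truth-teller.
Then Viktor's statement comes out false, contradicting Viktor being a truth-teller.
So Priya is a liar.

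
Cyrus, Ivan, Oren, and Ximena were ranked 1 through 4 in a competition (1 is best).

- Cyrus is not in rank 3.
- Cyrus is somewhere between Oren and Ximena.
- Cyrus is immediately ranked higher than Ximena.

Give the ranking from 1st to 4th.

Oren, Cyrus, Ximena, Ivan

From clue 1: Cyrus is in {1,2,4}.
From clues 1–2: Cyrus → rank 2.
From clues 1–3: Oren → rank 1, Ximena → rank 3, Ivan → rank 4.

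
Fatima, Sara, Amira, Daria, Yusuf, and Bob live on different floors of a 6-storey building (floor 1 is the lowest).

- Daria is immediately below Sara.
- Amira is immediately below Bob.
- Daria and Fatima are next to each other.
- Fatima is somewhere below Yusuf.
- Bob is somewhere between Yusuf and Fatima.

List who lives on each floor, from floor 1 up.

Fatima, Daria, Sara, Amira, Bob, Yusuf

From clue 1: Sara is in {2,3,4,5,6}.
From clues 1–3: Fatima is in {1,2,3,4}.
From clues 1–4: Fatima is in {1,3}.
From clues 1–5: Fatima → floor 1, Daria → floor 2, Sara → floor 3, Amira → floor 4, Bob → floor 5, Yusuf → floor 6.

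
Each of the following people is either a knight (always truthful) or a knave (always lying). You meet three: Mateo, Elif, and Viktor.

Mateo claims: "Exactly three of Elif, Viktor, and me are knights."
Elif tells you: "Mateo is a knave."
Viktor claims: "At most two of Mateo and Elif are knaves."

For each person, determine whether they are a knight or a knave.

Regardless of anyone's role, Viktor's statement is true, so Viktor is a knight.
Consider Mateo. Suppose Mateo is a knight.
Then no assignment of the remaining roles makes every statement match its speaker's type — contradiction.
So Mateo is a knave.
With that fixed, Elif's statement is true, so Elif is a knight.

Mateo: knave, Elif: knight, Viktor: knight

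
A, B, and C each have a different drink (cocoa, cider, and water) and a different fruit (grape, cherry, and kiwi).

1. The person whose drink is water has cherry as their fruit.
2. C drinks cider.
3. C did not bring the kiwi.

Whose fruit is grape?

C

With clues 1–3, A and B are impossible for the one with fruit grape.
That leaves C.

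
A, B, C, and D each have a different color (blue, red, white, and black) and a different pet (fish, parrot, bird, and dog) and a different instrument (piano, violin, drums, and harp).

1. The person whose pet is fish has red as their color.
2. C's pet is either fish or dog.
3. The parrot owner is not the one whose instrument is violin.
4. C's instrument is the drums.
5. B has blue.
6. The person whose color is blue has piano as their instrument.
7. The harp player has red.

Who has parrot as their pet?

With clues 1–2, C is impossible for the one with pet parrot.
With clues 1–7, A and D are impossible for the one with pet parrot.
That leaves B.

B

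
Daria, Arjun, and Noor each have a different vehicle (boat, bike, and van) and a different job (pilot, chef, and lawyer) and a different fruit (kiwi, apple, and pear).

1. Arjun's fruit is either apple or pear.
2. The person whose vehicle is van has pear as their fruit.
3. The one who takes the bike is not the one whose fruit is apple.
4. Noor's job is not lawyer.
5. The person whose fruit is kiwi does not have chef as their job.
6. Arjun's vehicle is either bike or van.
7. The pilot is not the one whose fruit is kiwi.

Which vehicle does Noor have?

boat

With clues 1–6, van is impossible for Noor's vehicle.
With clues 1–7, bike is impossible for Noor's vehicle.
That leaves boat.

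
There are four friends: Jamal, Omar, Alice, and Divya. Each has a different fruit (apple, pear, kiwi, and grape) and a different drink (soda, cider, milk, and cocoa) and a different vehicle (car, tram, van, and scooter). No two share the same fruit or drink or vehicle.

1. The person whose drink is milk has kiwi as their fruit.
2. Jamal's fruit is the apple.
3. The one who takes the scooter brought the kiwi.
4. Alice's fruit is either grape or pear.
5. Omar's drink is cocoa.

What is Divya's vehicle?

scooter

With clues 1–5, car, tram, and van are impossible for Divya's vehicle.
That leaves scooter.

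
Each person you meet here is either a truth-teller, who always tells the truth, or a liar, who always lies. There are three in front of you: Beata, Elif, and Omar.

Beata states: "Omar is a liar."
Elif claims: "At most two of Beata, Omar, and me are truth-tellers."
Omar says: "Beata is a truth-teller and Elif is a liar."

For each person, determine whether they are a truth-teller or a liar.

Consider Beata. Suppose Beata is a liar.
Then no assignment of the remaining roles makes every statement match its speaker's type — contradiction.
So Beata is a truth-teller.
Consider Elif. Suppose Elif is a liar.
Then Elif's own statement would have to be false, but it can't be — contradiction.
So Elif is a truth-teller.
With that fixed, Omar's statement is false, so Omar is a liar.

Beata: truth-teller, Elif: truth-teller, Omar: liar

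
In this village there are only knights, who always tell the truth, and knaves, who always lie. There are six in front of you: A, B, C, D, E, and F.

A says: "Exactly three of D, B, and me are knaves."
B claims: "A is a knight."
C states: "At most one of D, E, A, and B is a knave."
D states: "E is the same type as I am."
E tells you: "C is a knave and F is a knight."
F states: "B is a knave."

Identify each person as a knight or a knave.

Consider A. Suppose A is a knight.
Then A's own statement would have to be true, but it can't be — contradiction.
So A is a knave.
With that fixed, B's statement is false, so B is a knave.
With that fixed, C's statement is false, so C is a knave.
With that fixed, F's statement is true, so F is a knight.
With that fixed, E's statement is true, so E is a knight.
Consider D. Suppose D is a knave.
Then A's statement comes out true, contradicting A being a knave.
So D is a knight.

A: knave, B: knave, C: knave, D: knight, E: knight, F: knight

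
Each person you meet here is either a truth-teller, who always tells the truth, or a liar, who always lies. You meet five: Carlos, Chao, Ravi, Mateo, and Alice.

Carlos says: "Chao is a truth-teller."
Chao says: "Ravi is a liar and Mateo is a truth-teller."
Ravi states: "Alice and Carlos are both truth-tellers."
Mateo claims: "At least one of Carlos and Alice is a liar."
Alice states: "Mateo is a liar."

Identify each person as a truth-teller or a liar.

Consider Carlos. Suppose Carlos is a liar.
Then no assignment of the remaining roles makes every statement match its speaker's type — contradiction.
So Carlos is a truth-teller.
Consider Chao. Suppose Chao is a liar.
Then Carlos's statement comes out false, contradicting Carlos being a truth-teller.
So Chao is a truth-teller.
Consider Ravi. Suppose Ravi is a truth-teller.
Then Chao's statement comes out false, contradicting Chao being a truth-teller.
So Ravi is a liar.
Consider Mateo. Suppose Mateo is a liar.
Then Chao's statement comes out false, contradicting Chao being a truth-teller.
So Mateo is a truth-teller.
With that fixed, Alice's statement is false, so Alice is a liar.

Carlos: truth-teller, Chao: truth-teller, Ravi: liar, Mateo: truth-teller, Alice: liar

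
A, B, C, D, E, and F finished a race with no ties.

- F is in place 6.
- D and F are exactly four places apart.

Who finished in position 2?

With clue 1, F is ruled out for place 2.
With clues 1–2, A, B, C, and E are ruled out for place 2.
So place 2 is D.

D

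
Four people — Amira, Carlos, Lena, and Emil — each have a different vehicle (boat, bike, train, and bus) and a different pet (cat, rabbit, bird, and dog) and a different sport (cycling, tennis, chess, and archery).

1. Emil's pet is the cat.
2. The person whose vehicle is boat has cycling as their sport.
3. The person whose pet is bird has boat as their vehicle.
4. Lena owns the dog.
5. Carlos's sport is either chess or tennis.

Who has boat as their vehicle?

Amira

With clues 1–3, Emil is impossible for the one with vehicle boat.
With clues 1–4, Lena is impossible for the one with vehicle boat.
With clues 1–5, Carlos is impossible for the one with vehicle boat.
That leaves Amira.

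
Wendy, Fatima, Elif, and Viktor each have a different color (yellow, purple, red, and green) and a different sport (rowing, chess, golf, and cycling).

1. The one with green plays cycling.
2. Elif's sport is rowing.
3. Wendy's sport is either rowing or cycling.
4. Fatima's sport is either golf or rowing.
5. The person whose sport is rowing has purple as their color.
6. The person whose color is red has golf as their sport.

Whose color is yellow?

Viktor

With clues 1–3, Wendy is impossible for the one with color yellow.
With clues 1–5, Elif is impossible for the one with color yellow.
With clues 1–6, Fatima is impossible for the one with color yellow.
That leaves Viktor.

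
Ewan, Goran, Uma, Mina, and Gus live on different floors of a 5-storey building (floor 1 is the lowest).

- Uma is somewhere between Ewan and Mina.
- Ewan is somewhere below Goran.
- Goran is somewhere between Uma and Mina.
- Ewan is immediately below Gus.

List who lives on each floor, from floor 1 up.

From clue 1: Uma is in {2,3,4}.
From clues 1–3: Ewan is in {1,2}.
From clues 1–4: Ewan → floor 1, Gus → floor 2, Uma → floor 3, Goran → floor 4, Mina → floor 5.

Ewan, Gus, Uma, Goran, Mina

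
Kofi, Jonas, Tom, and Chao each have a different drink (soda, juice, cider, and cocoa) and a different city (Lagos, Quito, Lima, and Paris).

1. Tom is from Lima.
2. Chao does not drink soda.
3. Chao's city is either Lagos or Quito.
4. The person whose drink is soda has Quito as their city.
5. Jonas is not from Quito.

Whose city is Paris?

Jonas

Clue 1 rules out Tom for the one with city Paris.
With clues 1–3, Chao is impossible for the one with city Paris.
With clues 1–5, Kofi is impossible for the one with city Paris.
That leaves Jonas.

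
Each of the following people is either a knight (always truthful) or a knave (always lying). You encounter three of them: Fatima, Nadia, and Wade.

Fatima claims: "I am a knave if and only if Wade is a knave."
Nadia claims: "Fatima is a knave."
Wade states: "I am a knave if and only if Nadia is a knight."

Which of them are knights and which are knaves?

Fatima: knight, Nadia: knave, Wade: knight

Consider Fatima. Suppose Fatima is a knave.
Then no assignment of the remaining roles makes every statement match its speaker's type — contradiction.
So Fatima is a knight.
With that fixed, Nadia's statement is false, so Nadia is a knave.
Consider Wade. Suppose Wade is a knave.
Then Fatima's statement comes out false, contradicting Fatima being a knight.
So Wade is a knight.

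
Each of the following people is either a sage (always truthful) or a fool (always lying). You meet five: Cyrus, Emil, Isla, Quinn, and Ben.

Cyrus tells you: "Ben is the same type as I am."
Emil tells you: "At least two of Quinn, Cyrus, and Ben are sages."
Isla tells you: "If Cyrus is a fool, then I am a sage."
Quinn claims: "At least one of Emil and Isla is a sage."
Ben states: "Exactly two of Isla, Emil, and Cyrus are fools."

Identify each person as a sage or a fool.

Consider Cyrus. Suppose Cyrus is a sage.
Then no assignment of the remaining roles makes every statement match its speaker's type — contradiction.
So Cyrus is a fool.
Consider Emil. Suppose Emil is a fool.
Then no assignment of the remaining roles makes every statement match its speaker's type — contradiction.
So Emil is a sage.
With that fixed, Quinn's statement is true, so Quinn is a sage.
Consider Isla. Suppose Isla is a sage.
Then no assignment of the remaining roles makes every statement match its speaker's type — contradiction.
So Isla is a fool.
With that fixed, Ben's statement is true, so Ben is a sage.

Cyrus: fool, Emil: sage, Isla: fool, Quinn: sage, Ben: sage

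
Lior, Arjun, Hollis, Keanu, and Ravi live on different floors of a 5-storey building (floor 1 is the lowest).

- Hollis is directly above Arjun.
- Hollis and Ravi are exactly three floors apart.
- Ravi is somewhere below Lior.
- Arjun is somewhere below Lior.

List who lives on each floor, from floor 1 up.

Ravi, Keanu, Arjun, Hollis, Lior

From clue 1: Arjun is in {1,2,3,4}.
From clues 1–2: Arjun is in {1,3,4}.
From clues 1–3: Arjun is in {3,4}.
From clues 1–4: Ravi → floor 1, Keanu → floor 2, Arjun → floor 3, Hollis → floor 4, Lior → floor 5.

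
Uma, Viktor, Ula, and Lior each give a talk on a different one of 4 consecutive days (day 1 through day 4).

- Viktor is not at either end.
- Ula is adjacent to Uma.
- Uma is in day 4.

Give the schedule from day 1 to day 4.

Lior, Viktor, Ula, Uma

From clue 1: Viktor is in {2,3}.
From clues 1–3: Lior → day 1, Viktor → day 2, Ula → day 3, Uma → day 4.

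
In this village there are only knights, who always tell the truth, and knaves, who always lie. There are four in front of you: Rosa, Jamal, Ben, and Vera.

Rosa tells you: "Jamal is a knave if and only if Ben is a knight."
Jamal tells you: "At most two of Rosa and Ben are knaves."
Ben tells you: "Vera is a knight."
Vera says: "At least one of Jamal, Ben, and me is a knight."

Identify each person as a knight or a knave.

Regardless of anyone's role, Jamal's statement is true, so Jamal is a knight.
With that fixed, Vera's statement is true, so Vera is a knight.
With that fixed, Ben's statement is true, so Ben is a knight.
With that fixed, Rosa's statement is false, so Rosa is a knave.

Rosa: knave, Jamal: knight, Ben: knight, Vera: knight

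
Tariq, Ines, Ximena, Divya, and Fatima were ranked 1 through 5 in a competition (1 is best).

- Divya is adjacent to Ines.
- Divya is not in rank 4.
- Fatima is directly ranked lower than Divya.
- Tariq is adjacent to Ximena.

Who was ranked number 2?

Divya

With clues 1–3, Fatima, Tariq, and Ximena are ruled out for rank 2.
With clues 1–4, Ines is ruled out for rank 2.
So rank 2 is Divya.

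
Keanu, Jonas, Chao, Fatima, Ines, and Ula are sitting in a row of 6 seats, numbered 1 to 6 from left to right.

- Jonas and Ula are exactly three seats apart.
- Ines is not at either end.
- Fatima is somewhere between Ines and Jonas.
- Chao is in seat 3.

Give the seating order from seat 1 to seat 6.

Jonas, Fatima, Chao, Ula, Ines, Keanu

From clues 1–2: Ines is in {2,3,4,5}.
From clues 1–3: Fatima is in {2,3,4,5}.
From clues 1–4: Jonas → seat 1, Fatima → seat 2, Chao → seat 3, Ula → seat 4, Ines → seat 5, Keanu → seat 6.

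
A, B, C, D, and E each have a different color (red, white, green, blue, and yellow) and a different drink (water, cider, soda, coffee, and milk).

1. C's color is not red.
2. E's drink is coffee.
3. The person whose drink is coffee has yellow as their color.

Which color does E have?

With clues 1–3, blue, green, red, and white are impossible for E's color.
That leaves yellow.

yellow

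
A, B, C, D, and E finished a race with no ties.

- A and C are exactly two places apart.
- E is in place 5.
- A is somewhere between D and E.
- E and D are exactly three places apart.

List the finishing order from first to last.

From clues 1–2: E → place 5.
From clues 1–3: A is in {2,3,4}.
From clues 1–4: C → place 1, D → place 2, A → place 3, B → place 4.

C, D, A, B, E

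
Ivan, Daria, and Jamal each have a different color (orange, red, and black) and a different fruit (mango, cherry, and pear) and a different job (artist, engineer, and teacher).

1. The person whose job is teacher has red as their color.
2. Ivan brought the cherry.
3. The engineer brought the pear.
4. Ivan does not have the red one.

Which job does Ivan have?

artist

With clues 1–3, engineer is impossible for Ivan's job.
With clues 1–4, teacher is impossible for Ivan's job.
That leaves artist.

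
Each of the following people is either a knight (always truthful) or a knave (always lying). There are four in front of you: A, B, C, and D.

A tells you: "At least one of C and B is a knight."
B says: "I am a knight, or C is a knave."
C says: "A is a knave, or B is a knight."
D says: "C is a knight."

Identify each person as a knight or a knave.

Consider A. Suppose A is a knave.
Then no assignment of the remaining roles makes every statement match its speaker's type — contradiction.
So A is a knight.
Consider B. Suppose B is a knave.
Then no assignment of the remaining roles makes every statement match its speaker's type — contradiction.
So B is a knight.
With that fixed, C's statement is true, so C is a knight.
With that fixed, D's statement is true, so D is a knight.

A: knight, B: knight, C: knight, D: knight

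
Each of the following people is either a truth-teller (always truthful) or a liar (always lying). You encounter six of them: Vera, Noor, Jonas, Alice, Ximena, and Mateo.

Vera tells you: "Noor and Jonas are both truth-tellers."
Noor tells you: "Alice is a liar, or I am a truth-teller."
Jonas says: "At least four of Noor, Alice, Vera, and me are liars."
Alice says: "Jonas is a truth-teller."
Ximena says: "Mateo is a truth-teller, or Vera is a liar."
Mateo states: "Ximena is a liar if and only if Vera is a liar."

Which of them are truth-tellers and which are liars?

Vera: liar, Noor: truth-teller, Jonas: liar, Alice: liar, Ximena: truth-teller, Mateo: liar

Consider Vera. Suppose Vera is a truth-teller.
Then no assignment of the remaining roles makes every statement match its speaker's type — contradiction.
So Vera is a liar.
With that fixed, Ximena's statement is true, so Ximena is a truth-teller.
With that fixed, Mateo's statement is false, so Mateo is a liar.
Consider Noor. Suppose Noor is a liar.
Then no assignment of the remaining roles makes every statement match its speaker's type — contradiction.
So Noor is a truth-teller.
With that fixed, Jonas's statement is false, so Jonas is a liar.
With that fixed, Alice's statement is false, so Alice is a liar.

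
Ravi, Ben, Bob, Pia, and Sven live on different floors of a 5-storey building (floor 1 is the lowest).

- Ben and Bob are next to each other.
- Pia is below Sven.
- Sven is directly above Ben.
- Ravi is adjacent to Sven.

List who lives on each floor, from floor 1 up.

Pia, Bob, Ben, Sven, Ravi

From clues 1–2: Pia is in {1,2,3,4}.
From clues 1–3: Ben is in {3,4}.
From clues 1–4: Pia → floor 1, Bob → floor 2, Ben → floor 3, Sven → floor 4, Ravi → floor 5.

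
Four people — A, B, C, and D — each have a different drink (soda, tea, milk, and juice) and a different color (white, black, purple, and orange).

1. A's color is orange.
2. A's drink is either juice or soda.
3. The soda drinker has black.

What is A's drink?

juice

With clues 1–2, milk and tea are impossible for A's drink.
With clues 1–3, soda is impossible for A's drink.
That leaves juice.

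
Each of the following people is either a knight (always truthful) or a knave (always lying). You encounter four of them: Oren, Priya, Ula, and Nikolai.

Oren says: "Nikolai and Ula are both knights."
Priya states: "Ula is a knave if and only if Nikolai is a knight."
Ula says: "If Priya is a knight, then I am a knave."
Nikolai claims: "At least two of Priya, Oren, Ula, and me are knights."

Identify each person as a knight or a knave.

Oren: knight, Priya: knave, Ula: knight, Nikolai: knight

Consider Oren. Suppose Oren is a knave.
Then no assignment of the remaining roles makes every statement match its speaker's type — contradiction.
So Oren is a knight.
Consider Priya. Suppose Priya is a knight.
Then whichever role Ula has, Ula's statement has the wrong truth value — contradiction.
So Priya is a knave.
With that fixed, Ula's statement is true, so Ula is a knight.
With that fixed, Nikolai's statement is true, so Nikolai is a knight.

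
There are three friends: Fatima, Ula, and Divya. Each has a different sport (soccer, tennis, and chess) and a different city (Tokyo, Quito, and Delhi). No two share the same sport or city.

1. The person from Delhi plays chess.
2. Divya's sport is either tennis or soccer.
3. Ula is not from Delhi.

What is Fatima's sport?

With clues 1–3, soccer and tennis are impossible for Fatima's sport.
That leaves chess.

chess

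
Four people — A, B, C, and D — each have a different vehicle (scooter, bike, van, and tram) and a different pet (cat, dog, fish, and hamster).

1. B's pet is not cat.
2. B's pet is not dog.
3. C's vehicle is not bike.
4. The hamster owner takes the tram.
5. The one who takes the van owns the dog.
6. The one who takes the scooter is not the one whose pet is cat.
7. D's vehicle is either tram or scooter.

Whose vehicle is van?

C

With clues 1–5, B is impossible for the one with vehicle van.
With clues 1–7, A and D are impossible for the one with vehicle van.
That leaves C.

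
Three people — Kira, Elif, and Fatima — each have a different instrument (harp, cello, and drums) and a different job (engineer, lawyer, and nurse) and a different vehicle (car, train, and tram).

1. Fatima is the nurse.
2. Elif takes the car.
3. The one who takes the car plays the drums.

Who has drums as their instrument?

Elif

With clues 1–3, Fatima and Kira are impossible for the one with instrument drums.
That leaves Elif.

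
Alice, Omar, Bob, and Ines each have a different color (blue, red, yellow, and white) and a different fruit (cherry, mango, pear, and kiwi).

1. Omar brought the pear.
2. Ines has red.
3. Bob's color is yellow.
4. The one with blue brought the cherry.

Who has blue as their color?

Alice

With clues 1–2, Ines is impossible for the one with color blue.
With clues 1–3, Bob is impossible for the one with color blue.
With clues 1–4, Omar is impossible for the one with color blue.
That leaves Alice.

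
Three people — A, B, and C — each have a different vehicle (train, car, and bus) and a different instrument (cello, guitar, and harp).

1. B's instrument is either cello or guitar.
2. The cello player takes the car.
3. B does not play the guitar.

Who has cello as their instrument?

B

With clues 1–3, A and C are impossible for the one with instrument cello.
That leaves B.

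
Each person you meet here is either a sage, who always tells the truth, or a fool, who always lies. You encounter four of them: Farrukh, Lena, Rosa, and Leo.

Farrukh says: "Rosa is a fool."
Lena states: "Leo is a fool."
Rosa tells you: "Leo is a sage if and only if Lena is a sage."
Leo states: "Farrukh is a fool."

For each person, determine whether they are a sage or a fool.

Farrukh: sage, Lena: sage, Rosa: fool, Leo: fool

Consider Farrukh. Suppose Farrukh is a fool.
Then no assignment of the remaining roles makes every statement match its speaker's type — contradiction.
So Farrukh is a sage.
With that fixed, Leo's statement is false, so Leo is a fool.
With that fixed, Lena's statement is true, so Lena is a sage.
With that fixed, Rosa's statement is false, so Rosa is a fool.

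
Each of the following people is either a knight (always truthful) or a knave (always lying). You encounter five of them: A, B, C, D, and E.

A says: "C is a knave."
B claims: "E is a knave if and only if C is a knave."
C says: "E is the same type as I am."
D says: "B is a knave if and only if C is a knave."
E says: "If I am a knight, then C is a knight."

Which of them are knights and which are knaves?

A: knave, B: knight, C: knight, D: knight, E: knight

Consider A. Suppose A is a knight.
Then no assignment of the remaining roles makes every statement match its speaker's type — contradiction.
So A is a knave.
Consider B. Suppose B is a knave.
Then no assignment of the remaining roles makes every statement match its speaker's type — contradiction.
So B is a knight.
Consider C. Suppose C is a knave.
Then A's statement comes out true, contradicting A being a knave.
So C is a knight.
With that fixed, D's statement is true, so D is a knight.
With that fixed, E's statement is true, so E is a knight.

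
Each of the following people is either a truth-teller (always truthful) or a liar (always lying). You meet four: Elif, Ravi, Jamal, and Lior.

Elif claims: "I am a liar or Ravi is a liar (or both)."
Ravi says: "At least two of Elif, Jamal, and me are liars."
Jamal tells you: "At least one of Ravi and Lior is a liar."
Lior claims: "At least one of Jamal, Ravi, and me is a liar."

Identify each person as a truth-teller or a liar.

Consider Elif. Suppose Elif is a liar.
Then Elif's own statement would have to be false, but it can't be — contradiction.
So Elif is a truth-teller.
Consider Ravi. Suppose Ravi is a truth-teller.
Then Elif's statement comes out false, contradicting Elif being a truth-teller.
So Ravi is a liar.
With that fixed, Jamal's statement is true, so Jamal is a truth-teller.
With that fixed, Lior's statement is true, so Lior is a truth-teller.

Elif: truth-teller, Ravi: liar, Jamal: truth-teller, Lior: truth-teller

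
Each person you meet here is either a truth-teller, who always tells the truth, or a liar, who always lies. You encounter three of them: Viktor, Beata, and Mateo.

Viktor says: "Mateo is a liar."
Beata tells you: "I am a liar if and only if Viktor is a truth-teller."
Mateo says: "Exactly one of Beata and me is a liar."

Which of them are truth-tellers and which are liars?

Consider Viktor. Suppose Viktor is a truth-teller.
Then whichever role Beata has, Beata's statement has the wrong truth value — contradiction.
So Viktor is a liar.
Consider Beata. Suppose Beata is a truth-teller.
Then whichever role Mateo has, Mateo's statement has the wrong truth value — contradiction.
So Beata is a liar.
Consider Mateo. Suppose Mateo is a liar.
Then Viktor's statement comes out true, contradicting Viktor being a liar.
So Mateo is a truth-teller.

Viktor: liar, Beata: liar, Mateo: truth-teller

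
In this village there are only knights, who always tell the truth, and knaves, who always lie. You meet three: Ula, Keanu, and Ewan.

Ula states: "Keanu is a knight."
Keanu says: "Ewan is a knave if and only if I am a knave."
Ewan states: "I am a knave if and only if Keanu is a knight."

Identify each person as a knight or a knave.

Ula: knave, Keanu: knave, Ewan: knight

Consider Ula. Suppose Ula is a knight.
Then no assignment of the remaining roles makes every statement match its speaker's type — contradiction.
So Ula is a knave.
Consider Keanu. Suppose Keanu is a knight.
Then Ula's statement comes out true, contradicting Ula being a knave.
So Keanu is a knave.
Consider Ewan. Suppose Ewan is a knave.
Then Keanu's statement comes out true, contradicting Keanu being a knave.
So Ewan is a knight.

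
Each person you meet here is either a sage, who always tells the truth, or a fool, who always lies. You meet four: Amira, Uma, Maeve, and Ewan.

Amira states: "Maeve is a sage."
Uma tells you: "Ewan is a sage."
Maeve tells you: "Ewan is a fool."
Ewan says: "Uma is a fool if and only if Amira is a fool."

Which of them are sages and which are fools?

Consider Amira. Suppose Amira is a fool.
Then no assignment of the remaining roles makes every statement match its speaker's type — contradiction.
So Amira is a sage.
Consider Uma. Suppose Uma is a sage.
Then no assignment of the remaining roles makes every statement match its speaker's type — contradiction.
So Uma is a fool.
With that fixed, Ewan's statement is false, so Ewan is a fool.
With that fixed, Maeve's statement is true, so Maeve is a sage.

Amira: sage, Uma: fool, Maeve: sage, Ewan: fool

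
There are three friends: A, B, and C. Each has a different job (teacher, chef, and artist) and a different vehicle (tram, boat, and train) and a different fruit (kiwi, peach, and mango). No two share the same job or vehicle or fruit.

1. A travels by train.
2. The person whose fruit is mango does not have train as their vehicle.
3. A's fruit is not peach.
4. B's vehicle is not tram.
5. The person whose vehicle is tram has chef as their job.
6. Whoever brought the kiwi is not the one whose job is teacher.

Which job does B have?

teacher

With clues 1–5, chef is impossible for B's job.
With clues 1–6, artist is impossible for B's job.
That leaves teacher.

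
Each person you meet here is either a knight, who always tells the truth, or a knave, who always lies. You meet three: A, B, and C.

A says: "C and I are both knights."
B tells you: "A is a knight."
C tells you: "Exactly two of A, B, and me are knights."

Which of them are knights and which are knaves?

Consider A. Suppose A is a knight.
Then no assignment of the remaining roles makes every statement match its speaker's type — contradiction.
So A is a knave.
With that fixed, B's statement is false, so B is a knave.
With that fixed, C's statement is false, so C is a knave.

A: knave, B: knave, C: knave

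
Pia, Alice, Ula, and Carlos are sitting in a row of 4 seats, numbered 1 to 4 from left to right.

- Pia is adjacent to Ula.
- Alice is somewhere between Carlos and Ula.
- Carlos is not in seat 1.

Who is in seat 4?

With clues 1–2, Alice is ruled out for seat 4.
With clues 1–3, Pia and Ula are ruled out for seat 4.
So seat 4 is Carlos.

Carlos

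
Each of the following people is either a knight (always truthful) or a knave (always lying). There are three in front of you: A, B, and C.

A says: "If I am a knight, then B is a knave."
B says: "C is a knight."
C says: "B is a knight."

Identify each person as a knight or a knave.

A: knight, B: knave, C: knave

Consider A. Suppose A is a knave.
Then A's own statement would have to be false, but it can't be — contradiction.
So A is a knight.
Consider B. Suppose B is a knight.
Then A's statement comes out false, contradicting A being a knight.
So B is a knave.
With that fixed, C's statement is false, so C is a knave.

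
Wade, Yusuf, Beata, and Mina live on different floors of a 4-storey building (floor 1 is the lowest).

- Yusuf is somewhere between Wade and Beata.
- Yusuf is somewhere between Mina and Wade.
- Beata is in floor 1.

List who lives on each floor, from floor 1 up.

From clue 1: Yusuf is in {2,3}.
From clues 1–2: Wade is in {1,4}.
From clues 1–3: Beata → floor 1, Mina → floor 2, Yusuf → floor 3, Wade → floor 4.

Beata, Mina, Yusuf, Wade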